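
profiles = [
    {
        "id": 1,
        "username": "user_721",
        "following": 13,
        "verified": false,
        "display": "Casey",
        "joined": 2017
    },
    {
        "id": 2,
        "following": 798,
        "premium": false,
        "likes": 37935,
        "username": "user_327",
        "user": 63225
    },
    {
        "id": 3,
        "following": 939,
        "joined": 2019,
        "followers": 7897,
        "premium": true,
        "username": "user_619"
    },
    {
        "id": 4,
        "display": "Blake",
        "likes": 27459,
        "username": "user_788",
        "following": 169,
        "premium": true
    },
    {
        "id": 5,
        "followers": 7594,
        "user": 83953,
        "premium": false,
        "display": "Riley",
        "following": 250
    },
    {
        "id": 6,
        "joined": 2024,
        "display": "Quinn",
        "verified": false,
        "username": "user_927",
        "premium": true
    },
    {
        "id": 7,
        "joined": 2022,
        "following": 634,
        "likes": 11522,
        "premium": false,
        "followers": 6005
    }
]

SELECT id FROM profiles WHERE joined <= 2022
[1, 3, 7]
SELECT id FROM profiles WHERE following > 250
[2, 3, 7]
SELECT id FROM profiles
[1, 2, 3, 4, 5, 6, 7]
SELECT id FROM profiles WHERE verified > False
[]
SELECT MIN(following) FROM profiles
13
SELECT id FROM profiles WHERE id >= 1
[1, 2, 3, 4, 5, 6, 7]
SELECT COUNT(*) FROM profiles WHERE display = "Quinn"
1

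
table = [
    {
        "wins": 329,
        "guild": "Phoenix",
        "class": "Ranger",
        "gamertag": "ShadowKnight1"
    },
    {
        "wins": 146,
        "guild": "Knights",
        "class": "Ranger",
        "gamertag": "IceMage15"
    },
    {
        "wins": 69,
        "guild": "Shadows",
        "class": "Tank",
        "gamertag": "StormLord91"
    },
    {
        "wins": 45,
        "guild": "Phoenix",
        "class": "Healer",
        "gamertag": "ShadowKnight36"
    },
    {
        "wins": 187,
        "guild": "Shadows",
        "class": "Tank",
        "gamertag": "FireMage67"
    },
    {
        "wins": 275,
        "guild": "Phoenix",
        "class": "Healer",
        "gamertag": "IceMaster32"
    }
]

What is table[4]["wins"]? 187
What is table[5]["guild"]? "Phoenix"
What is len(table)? 6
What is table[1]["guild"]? "Knights"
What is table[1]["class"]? "Ranger"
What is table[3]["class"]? "Healer"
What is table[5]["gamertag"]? "IceMaster32"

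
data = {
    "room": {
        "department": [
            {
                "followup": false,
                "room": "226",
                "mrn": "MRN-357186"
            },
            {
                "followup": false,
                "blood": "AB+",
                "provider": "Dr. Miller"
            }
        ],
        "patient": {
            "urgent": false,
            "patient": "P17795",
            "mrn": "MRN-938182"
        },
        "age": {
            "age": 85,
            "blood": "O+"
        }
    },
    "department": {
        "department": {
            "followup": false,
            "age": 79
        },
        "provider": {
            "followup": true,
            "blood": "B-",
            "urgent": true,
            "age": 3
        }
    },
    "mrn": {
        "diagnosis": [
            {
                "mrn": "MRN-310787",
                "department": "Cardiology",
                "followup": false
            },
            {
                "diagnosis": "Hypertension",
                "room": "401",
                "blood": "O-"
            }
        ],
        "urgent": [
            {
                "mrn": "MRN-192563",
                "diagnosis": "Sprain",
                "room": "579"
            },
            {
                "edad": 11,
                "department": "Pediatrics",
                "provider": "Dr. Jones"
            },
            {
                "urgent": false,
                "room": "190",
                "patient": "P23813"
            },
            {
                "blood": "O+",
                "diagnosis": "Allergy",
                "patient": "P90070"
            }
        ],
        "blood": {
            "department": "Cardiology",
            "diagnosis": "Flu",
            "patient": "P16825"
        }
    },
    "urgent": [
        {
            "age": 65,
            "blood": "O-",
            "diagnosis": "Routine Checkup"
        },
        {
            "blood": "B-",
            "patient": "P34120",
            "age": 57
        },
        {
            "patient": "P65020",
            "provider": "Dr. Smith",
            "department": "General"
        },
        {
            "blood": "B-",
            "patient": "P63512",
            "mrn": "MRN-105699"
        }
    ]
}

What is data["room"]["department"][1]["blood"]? "AB+"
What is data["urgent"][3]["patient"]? "P63512"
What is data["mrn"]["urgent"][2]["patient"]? "P23813"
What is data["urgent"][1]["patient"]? "P34120"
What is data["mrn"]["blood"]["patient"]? "P16825"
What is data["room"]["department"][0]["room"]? "226"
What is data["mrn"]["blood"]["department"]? "Cardiology"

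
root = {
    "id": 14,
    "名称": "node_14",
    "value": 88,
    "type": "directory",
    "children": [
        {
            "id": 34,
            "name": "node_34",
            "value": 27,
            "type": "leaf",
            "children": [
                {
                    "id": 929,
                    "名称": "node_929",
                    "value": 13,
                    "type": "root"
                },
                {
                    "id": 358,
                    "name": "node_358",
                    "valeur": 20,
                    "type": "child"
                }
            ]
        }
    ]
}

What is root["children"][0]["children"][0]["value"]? 13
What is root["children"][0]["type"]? "leaf"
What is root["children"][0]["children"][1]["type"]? "child"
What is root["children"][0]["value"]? 27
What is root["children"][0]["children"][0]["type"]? "root"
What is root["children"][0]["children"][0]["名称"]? "node_929"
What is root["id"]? 14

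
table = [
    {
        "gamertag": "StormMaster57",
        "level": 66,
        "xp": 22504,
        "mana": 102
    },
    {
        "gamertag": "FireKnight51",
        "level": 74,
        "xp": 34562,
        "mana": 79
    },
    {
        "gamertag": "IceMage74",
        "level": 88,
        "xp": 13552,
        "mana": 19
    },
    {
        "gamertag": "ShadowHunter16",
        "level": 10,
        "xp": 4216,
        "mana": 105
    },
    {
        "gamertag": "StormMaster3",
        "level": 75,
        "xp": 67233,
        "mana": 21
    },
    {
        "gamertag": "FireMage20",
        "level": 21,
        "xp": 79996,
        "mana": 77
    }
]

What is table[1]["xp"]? 34562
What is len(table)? 6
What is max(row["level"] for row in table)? 88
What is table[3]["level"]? 10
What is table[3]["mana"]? 105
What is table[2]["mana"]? 19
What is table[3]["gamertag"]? "ShadowHunter16"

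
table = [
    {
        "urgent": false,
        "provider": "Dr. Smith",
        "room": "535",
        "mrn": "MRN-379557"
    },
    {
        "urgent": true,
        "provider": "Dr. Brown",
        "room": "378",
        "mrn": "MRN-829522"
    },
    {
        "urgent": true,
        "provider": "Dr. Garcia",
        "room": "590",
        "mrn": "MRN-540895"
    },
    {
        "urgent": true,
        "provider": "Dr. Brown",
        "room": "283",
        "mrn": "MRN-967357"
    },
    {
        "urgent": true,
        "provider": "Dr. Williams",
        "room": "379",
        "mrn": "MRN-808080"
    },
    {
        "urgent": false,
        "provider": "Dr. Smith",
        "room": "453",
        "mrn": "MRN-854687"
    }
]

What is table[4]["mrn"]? "MRN-808080"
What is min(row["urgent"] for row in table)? False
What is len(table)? 6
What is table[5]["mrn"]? "MRN-854687"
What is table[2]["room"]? "590"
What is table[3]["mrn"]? "MRN-967357"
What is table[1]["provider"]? "Dr. Brown"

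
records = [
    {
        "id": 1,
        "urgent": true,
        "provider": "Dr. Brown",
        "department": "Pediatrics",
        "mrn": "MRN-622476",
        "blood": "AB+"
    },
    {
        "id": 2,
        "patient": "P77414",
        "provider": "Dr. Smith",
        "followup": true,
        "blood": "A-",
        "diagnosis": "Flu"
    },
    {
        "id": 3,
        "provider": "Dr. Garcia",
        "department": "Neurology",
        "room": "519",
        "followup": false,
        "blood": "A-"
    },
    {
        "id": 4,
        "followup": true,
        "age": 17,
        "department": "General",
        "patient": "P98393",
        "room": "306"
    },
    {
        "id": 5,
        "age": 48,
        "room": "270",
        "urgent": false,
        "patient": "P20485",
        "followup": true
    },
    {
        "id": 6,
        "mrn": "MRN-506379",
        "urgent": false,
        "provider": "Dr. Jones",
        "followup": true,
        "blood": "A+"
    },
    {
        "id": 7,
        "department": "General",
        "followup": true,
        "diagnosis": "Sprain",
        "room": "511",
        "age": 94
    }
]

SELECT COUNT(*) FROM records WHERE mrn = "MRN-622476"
1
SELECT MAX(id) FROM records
7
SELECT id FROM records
[1, 2, 3, 4, 5, 6, 7]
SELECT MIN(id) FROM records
1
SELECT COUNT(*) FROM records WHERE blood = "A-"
2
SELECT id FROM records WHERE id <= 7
[1, 2, 3, 4, 5, 6, 7]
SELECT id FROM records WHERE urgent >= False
[1, 5, 6]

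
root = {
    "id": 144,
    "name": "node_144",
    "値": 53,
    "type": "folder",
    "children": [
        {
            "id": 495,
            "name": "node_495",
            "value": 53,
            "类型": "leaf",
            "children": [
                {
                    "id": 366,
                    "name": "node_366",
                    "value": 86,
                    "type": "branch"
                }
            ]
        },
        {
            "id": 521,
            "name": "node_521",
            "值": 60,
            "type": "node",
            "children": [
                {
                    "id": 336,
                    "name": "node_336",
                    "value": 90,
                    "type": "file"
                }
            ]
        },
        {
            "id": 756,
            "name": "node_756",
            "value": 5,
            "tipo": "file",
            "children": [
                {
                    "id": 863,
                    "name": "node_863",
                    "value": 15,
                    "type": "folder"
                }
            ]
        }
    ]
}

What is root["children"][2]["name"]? "node_756"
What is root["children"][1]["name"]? "node_521"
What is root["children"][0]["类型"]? "leaf"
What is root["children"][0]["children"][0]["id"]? 366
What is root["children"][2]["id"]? 756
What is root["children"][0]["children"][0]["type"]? "branch"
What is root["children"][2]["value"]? 5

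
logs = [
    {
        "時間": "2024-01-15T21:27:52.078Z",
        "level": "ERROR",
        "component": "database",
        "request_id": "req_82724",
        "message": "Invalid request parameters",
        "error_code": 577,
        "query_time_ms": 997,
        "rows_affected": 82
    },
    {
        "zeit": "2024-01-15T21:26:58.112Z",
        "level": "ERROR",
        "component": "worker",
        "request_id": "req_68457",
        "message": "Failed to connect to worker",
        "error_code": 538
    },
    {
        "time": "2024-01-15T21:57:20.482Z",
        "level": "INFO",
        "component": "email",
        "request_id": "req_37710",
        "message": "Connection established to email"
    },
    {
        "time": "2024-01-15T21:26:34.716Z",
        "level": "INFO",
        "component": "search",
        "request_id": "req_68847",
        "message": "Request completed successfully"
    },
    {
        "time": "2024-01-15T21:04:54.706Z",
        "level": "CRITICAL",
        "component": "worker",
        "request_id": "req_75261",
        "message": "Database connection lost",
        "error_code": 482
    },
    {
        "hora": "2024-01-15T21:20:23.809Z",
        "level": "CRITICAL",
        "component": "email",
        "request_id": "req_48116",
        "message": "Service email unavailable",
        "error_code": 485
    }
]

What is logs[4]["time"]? "2024-01-15T21:04:54.706Z"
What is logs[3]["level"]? "INFO"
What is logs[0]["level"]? "ERROR"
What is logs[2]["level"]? "INFO"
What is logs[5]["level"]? "CRITICAL"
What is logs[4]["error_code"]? 482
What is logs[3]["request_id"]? "req_68847"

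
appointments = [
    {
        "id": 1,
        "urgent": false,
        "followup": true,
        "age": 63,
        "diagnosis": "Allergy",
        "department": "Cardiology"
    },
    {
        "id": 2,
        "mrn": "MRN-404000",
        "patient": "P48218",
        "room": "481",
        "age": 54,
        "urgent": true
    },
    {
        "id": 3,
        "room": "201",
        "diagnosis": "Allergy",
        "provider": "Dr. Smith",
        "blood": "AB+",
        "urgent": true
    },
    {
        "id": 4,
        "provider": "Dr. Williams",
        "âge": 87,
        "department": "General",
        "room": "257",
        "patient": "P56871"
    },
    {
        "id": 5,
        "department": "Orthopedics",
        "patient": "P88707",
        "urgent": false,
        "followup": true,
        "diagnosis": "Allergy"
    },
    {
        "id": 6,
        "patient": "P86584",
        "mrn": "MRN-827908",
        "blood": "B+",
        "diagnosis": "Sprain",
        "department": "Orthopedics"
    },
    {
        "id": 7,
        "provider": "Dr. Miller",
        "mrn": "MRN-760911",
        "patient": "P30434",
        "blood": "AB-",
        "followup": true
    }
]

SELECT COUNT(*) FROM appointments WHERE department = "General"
1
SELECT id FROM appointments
[1, 2, 3, 4, 5, 6, 7]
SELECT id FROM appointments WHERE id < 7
[1, 2, 3, 4, 5, 6]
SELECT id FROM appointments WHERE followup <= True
[1, 5, 7]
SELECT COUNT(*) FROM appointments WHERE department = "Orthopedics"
2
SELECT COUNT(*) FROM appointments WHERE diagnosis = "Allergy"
3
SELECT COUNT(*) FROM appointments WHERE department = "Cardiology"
1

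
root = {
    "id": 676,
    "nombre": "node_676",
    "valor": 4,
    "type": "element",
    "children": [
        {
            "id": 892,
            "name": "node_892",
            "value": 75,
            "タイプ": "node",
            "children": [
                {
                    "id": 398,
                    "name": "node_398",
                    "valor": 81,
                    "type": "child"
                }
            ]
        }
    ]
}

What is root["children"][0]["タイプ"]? "node"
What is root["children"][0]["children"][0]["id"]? 398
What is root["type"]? "element"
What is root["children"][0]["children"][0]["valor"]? 81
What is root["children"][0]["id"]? 892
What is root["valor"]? 4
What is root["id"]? 676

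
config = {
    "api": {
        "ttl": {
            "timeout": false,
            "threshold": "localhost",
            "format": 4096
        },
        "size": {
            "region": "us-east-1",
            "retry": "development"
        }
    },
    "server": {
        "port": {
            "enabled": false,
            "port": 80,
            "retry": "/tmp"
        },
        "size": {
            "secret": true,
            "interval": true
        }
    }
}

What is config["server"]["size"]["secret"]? True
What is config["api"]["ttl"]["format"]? 4096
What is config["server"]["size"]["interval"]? True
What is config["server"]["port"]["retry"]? "/tmp"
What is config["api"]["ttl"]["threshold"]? "localhost"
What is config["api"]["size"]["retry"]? "development"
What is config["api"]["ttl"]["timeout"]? False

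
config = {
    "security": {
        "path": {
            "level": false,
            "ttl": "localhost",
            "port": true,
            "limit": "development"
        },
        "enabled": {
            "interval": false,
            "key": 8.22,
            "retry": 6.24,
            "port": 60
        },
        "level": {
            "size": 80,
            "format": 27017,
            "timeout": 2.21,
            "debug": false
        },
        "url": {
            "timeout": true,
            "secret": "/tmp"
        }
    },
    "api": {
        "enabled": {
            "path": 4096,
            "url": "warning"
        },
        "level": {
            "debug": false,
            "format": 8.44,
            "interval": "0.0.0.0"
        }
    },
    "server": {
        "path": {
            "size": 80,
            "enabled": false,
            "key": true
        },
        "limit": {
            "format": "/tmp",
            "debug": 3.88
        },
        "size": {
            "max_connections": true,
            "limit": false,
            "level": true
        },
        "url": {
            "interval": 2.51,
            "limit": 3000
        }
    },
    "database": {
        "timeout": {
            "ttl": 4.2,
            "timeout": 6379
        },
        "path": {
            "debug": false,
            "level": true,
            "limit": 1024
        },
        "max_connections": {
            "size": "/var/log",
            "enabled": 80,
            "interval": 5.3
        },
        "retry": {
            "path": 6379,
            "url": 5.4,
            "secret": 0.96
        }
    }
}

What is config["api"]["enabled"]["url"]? "warning"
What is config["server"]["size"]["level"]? True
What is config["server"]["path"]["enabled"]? False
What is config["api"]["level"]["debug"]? False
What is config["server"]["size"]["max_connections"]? True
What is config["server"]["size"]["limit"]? False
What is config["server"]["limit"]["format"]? "/tmp"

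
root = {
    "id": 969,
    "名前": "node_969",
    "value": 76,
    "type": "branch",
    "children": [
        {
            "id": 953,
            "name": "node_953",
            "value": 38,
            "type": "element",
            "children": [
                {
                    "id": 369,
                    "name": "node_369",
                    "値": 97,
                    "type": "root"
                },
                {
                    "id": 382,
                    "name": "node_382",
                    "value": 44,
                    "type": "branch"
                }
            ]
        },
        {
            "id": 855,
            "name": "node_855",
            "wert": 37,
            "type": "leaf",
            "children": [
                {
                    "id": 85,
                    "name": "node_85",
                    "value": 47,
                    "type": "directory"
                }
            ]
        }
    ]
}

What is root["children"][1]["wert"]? 37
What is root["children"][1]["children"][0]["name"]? "node_85"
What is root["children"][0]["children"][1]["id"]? 382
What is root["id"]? 969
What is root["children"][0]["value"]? 38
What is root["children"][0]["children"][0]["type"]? "root"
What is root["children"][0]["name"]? "node_953"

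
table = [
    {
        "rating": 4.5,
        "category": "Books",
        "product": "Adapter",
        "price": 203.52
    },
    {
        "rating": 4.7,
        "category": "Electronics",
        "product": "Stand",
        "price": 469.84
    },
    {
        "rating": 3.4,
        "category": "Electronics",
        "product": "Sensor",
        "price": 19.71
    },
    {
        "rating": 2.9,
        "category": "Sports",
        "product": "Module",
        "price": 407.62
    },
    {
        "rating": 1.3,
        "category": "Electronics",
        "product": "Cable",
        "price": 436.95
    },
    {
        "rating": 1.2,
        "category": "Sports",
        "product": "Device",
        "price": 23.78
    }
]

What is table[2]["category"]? "Electronics"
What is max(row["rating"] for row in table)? 4.7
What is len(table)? 6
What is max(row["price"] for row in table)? 469.84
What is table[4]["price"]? 436.95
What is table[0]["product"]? "Adapter"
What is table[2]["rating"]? 3.4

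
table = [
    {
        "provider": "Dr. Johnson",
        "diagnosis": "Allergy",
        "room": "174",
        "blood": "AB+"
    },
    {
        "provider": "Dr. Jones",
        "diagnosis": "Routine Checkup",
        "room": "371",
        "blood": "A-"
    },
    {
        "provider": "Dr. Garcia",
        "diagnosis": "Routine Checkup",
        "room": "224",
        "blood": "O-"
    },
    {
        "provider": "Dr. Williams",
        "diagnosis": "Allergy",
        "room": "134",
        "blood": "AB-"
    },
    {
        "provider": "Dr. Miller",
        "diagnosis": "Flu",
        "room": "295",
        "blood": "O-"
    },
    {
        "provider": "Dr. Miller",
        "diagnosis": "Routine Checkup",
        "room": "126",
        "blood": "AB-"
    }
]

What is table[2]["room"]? "224"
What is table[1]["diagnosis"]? "Routine Checkup"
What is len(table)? 6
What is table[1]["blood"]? "A-"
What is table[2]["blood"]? "O-"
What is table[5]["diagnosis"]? "Routine Checkup"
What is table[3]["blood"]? "AB-"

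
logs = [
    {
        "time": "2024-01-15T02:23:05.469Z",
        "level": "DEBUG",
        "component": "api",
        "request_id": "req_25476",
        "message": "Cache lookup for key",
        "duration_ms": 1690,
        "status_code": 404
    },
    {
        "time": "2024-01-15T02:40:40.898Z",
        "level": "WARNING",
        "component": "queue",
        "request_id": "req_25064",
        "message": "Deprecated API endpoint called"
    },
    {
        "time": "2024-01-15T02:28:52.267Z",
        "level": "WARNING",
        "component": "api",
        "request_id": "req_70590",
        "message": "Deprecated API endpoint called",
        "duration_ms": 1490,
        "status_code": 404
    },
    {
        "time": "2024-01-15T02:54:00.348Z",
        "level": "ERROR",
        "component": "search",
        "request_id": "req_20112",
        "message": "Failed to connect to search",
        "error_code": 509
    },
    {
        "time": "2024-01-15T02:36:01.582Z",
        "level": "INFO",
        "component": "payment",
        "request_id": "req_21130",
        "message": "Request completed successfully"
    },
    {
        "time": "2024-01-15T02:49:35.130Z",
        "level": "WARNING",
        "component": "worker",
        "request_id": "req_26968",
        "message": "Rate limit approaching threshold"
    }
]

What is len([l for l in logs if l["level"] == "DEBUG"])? 1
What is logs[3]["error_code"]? 509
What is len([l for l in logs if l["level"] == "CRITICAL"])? 0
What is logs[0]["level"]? "DEBUG"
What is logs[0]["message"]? "Cache lookup for key"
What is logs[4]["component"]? "payment"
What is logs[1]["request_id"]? "req_25064"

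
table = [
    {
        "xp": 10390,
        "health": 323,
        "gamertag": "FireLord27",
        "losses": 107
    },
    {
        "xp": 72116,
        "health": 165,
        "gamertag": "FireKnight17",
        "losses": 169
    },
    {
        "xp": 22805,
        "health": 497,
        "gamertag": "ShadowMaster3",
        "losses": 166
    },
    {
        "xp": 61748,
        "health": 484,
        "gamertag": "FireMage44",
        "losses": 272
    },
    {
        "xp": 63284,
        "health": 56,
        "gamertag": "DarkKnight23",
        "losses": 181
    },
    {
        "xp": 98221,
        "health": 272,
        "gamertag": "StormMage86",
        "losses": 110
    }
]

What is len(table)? 6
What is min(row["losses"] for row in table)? 107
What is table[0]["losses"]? 107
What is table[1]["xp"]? 72116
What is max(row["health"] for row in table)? 497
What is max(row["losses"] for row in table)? 272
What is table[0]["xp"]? 10390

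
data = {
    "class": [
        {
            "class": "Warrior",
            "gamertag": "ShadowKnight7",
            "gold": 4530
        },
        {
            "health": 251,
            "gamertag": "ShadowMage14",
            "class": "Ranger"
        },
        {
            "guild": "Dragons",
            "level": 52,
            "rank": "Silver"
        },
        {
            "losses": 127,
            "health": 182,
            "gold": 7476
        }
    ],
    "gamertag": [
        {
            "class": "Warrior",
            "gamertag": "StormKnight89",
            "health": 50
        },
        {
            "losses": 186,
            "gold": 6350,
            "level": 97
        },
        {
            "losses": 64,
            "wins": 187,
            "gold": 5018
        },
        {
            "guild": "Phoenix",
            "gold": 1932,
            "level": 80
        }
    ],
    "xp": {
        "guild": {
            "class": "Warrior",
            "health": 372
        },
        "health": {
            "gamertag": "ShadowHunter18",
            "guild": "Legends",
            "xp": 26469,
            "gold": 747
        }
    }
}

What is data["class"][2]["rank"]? "Silver"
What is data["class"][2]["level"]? 52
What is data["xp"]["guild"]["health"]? 372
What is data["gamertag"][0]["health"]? 50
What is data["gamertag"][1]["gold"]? 6350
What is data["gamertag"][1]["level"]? 97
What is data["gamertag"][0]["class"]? "Warrior"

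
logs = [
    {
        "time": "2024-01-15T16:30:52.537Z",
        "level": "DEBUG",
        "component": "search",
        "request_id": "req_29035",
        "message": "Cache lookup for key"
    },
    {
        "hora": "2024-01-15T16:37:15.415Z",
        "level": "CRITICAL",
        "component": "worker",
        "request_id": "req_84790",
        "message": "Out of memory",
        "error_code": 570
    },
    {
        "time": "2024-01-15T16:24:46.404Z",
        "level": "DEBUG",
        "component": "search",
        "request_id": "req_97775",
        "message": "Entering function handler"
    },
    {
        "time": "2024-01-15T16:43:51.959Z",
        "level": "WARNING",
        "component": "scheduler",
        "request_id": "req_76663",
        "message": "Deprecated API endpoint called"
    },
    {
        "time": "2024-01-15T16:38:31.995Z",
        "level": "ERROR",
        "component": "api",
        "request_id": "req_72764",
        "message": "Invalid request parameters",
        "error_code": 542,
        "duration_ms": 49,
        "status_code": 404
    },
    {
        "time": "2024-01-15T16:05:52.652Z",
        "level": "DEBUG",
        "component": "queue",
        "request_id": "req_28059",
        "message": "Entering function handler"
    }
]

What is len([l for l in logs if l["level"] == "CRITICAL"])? 1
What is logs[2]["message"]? "Entering function handler"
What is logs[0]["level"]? "DEBUG"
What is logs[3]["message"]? "Deprecated API endpoint called"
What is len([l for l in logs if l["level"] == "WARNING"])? 1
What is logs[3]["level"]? "WARNING"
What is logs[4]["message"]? "Invalid request parameters"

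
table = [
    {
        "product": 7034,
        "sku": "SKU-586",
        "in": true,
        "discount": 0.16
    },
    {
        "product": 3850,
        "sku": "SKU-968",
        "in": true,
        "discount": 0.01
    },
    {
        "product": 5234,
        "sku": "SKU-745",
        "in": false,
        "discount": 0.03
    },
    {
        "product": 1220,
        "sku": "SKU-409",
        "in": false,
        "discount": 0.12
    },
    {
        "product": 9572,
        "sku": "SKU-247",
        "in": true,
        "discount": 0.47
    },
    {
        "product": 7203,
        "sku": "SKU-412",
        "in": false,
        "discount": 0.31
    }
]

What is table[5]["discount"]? 0.31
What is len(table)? 6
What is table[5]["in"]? False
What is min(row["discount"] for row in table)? 0.01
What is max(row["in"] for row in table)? True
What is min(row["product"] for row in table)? 1220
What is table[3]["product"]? 1220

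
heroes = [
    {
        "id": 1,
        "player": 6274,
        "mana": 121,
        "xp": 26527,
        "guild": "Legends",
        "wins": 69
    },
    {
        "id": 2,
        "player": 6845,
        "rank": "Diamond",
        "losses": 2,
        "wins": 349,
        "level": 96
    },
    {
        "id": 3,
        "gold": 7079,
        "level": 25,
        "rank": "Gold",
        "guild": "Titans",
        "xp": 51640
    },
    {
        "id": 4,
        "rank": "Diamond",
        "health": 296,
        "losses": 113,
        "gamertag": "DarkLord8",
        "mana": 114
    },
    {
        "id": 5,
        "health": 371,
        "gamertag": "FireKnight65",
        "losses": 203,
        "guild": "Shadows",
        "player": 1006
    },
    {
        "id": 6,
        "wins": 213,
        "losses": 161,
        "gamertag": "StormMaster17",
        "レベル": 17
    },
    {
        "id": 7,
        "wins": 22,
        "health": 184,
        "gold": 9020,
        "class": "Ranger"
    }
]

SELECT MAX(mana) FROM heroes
121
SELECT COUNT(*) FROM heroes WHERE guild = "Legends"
1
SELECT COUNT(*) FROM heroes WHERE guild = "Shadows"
1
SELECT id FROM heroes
[1, 2, 3, 4, 5, 6, 7]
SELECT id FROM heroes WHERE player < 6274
[5]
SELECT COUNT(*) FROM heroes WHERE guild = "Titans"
1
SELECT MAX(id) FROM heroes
7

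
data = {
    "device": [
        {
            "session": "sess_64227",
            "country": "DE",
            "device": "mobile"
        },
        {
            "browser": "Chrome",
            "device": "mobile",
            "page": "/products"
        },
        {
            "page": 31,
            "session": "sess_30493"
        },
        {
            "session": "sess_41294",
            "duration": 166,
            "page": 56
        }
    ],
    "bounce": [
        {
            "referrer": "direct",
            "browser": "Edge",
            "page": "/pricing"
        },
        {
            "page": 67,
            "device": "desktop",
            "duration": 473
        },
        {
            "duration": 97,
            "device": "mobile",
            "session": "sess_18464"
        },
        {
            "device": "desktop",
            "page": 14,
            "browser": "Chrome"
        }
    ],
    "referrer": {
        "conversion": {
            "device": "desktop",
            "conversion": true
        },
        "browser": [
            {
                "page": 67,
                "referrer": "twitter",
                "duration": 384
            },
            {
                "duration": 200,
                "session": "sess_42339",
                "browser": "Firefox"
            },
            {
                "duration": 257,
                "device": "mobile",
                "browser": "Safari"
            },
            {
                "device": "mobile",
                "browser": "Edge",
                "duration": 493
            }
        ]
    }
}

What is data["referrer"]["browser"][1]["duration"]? 200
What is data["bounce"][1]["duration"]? 473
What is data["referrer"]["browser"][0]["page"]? 67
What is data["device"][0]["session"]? "sess_64227"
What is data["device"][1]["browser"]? "Chrome"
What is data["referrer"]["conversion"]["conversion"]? True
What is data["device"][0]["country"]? "DE"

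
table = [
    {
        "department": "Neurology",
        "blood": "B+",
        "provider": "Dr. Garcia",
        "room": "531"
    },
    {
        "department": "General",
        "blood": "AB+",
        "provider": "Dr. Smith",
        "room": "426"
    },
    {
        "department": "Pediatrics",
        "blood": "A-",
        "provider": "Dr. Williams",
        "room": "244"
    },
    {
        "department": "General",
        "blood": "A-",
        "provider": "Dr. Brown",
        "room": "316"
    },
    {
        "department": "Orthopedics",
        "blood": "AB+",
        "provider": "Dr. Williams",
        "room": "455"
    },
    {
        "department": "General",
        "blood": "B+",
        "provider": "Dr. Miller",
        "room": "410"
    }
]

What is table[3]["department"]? "General"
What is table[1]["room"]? "426"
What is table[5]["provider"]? "Dr. Miller"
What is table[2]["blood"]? "A-"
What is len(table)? 6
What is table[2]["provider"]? "Dr. Williams"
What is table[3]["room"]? "316"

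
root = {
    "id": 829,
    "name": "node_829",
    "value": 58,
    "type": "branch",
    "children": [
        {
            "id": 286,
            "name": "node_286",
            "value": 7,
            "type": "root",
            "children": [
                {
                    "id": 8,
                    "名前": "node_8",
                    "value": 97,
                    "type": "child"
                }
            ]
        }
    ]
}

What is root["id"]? 829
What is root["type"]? "branch"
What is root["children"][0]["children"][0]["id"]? 8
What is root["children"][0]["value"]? 7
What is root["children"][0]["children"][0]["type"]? "child"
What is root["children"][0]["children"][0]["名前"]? "node_8"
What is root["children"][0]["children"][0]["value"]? 97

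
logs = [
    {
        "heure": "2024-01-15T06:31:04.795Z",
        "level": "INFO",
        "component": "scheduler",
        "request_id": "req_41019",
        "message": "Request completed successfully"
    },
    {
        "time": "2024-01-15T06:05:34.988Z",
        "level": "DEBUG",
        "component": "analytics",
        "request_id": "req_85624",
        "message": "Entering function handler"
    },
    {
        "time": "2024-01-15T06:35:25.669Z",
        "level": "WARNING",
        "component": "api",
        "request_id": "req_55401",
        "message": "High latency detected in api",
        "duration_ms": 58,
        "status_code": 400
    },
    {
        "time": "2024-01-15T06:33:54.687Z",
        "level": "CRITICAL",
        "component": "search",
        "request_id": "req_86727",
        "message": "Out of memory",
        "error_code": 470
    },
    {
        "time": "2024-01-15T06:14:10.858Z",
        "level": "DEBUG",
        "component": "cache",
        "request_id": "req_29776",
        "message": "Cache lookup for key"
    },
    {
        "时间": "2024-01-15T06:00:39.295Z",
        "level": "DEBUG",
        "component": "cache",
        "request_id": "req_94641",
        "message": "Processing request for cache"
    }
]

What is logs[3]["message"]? "Out of memory"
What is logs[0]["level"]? "INFO"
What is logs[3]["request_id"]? "req_86727"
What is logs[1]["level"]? "DEBUG"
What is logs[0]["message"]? "Request completed successfully"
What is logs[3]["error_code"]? 470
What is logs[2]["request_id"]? "req_55401"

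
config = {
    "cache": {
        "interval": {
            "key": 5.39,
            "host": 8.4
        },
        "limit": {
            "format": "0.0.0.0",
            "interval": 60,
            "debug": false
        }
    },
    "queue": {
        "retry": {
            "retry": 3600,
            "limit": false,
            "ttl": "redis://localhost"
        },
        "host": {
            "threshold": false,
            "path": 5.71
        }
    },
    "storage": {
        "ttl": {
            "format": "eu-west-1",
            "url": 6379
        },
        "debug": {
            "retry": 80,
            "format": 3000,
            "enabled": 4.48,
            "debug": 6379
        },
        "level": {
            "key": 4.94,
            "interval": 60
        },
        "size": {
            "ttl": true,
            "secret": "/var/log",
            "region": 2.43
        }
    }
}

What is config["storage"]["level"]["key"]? 4.94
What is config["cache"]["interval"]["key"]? 5.39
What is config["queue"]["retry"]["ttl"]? "redis://localhost"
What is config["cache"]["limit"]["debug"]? False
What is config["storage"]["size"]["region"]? 2.43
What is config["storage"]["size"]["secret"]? "/var/log"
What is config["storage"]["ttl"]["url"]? 6379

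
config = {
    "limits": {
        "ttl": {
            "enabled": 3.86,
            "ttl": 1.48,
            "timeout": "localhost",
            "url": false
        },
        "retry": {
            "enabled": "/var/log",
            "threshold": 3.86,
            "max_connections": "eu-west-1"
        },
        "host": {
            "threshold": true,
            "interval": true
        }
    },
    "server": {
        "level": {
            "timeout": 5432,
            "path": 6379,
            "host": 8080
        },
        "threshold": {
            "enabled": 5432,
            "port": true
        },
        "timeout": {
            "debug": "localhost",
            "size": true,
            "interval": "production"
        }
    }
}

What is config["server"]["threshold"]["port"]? True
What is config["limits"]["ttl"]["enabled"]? 3.86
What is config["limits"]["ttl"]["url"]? False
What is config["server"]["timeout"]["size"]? True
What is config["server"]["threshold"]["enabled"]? 5432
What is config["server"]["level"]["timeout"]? 5432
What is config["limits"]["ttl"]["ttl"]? 1.48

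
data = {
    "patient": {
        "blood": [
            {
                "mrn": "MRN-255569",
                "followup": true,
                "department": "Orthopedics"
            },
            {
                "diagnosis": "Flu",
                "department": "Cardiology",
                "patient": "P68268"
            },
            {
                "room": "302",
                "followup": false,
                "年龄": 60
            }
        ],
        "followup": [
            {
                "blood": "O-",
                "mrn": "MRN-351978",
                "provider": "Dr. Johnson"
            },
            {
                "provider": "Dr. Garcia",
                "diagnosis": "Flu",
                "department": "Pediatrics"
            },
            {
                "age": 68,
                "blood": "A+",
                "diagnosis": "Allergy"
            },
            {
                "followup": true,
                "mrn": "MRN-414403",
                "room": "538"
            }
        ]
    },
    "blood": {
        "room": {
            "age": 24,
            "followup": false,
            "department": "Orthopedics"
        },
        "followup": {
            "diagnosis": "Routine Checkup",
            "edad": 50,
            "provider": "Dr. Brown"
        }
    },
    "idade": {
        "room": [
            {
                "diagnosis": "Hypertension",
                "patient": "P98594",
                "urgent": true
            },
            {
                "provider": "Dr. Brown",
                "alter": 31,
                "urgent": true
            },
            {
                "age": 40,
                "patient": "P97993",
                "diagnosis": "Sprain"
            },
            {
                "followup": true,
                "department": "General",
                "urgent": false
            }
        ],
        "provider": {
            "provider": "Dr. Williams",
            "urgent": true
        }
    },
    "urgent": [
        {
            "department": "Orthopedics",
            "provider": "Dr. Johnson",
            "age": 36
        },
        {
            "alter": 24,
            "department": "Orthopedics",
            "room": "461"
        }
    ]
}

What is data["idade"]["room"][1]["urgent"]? True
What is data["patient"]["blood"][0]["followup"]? True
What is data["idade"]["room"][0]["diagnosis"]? "Hypertension"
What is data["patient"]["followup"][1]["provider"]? "Dr. Garcia"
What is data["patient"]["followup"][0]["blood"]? "O-"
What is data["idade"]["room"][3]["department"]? "General"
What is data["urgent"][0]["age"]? 36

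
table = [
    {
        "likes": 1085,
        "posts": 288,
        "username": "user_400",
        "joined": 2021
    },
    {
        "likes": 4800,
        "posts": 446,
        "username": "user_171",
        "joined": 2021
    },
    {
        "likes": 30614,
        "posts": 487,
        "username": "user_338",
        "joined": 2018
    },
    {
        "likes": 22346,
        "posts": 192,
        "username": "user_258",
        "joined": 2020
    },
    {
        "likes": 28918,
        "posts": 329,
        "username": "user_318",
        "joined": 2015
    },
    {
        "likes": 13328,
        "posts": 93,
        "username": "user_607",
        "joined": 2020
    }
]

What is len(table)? 6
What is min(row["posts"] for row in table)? 93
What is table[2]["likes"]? 30614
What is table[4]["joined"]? 2015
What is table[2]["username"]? "user_338"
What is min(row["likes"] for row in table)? 1085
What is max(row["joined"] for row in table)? 2021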